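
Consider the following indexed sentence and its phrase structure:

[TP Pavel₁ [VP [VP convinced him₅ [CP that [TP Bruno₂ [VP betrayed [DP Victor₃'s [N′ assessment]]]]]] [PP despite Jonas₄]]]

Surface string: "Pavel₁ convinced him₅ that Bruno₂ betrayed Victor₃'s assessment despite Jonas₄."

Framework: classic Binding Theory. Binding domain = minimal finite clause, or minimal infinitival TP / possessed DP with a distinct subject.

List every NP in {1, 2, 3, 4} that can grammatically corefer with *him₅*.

{4}

*him* is a pronoun, so Principle B applies: it must be free in its binding domain.
Binding domain of *him₅*: the matrix TP, whose subject is Pavel₁.
*Pavel₁* c-commands the pronoun within its binding domain → coindexation would violate Principle B.
*Bruno₂*: the pronoun c-commands this R-expression → coindexation would violate Principle C on *Bruno₂*.
*Victor₃*: the pronoun c-commands this R-expression → coindexation would violate Principle C on *Victor₃*.
*Jonas₄* and the pronoun do not c-command one another → neither Principle B nor Principle C is at stake; coindexation permitted.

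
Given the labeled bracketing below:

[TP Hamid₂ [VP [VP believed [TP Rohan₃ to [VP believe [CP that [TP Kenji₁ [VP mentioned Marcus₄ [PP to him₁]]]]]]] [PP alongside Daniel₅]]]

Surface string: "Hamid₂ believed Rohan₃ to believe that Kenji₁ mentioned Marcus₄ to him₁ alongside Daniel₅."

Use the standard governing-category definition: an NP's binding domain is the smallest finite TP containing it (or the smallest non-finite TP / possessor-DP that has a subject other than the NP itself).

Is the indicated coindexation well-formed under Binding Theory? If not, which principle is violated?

The two coindexed NPs are *Kenji₁* and *him₁*.
*him₁* is a pronoun. Its binding domain is the embedded TP, whose subject is Kenji₁.
*Kenji₁* c-commands it within that domain and carries the same index.
The pronoun is locally bound → Principle B violation.

Principle B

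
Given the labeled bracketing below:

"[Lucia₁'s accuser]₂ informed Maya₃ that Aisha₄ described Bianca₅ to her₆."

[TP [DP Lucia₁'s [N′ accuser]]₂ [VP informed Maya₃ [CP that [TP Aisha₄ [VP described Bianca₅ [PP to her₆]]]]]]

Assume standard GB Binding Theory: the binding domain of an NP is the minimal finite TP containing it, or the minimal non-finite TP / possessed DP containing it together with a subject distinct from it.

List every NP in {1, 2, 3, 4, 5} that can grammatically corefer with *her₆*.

*her* is a pronoun, so Principle B applies: it must be free in its binding domain.
Binding domain of *her₆*: the embedded TP, whose subject is Aisha₄.
*Lucia₁* and the pronoun do not c-command one another → neither Principle B nor Principle C is at stake; coindexation permitted.
*[Lucia₁'s accuser]₂* c-commands the pronoun but from outside its binding domain, and is not c-commanded by it → coindexation permitted.
*Maya₃* c-commands the pronoun but from outside its binding domain, and is not c-commanded by it → coindexation permitted.
*Aisha₄* c-commands the pronoun within its binding domain → coindexation would violate Principle B.
*Bianca₅* c-commands the pronoun within its binding domain → coindexation would violate Principle B.

{1, 2, 3}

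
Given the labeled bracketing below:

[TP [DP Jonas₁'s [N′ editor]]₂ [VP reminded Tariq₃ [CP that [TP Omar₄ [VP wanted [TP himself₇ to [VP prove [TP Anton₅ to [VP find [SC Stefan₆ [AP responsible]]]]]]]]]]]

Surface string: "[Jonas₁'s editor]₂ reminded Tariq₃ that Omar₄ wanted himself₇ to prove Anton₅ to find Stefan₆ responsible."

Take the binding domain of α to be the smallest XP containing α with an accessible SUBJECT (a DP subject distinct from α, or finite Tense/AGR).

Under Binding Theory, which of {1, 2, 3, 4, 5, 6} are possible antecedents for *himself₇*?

{4}

*himself* is an anaphor, so Principle A applies: it must be bound in its binding domain.
Binding domain of *himself₇*: the embedded TP, whose subject is Omar₄.
*Jonas₁* does not c-command the anaphor → cannot bind it.
*[Jonas₁'s editor]₂* c-commands the anaphor but is outside its binding domain → cannot satisfy Principle A.
*Tariq₃* c-commands the anaphor but is outside its binding domain → cannot satisfy Principle A.
*Omar₄* c-commands the anaphor within its binding domain → licit binder.
*Anton₅* does not c-command the anaphor → cannot bind it.
*Stefan₆* does not c-command the anaphor → cannot bind it.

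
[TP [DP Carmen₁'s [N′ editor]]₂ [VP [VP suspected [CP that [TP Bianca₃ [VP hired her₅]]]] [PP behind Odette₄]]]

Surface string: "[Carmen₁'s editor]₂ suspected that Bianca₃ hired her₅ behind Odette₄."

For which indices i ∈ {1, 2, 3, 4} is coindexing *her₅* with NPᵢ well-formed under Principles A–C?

{1, 2, 4}

*her* is a pronoun, so Principle B applies: it must be free in its binding domain.
Binding domain of *her₅*: the embedded TP, whose subject is Bianca₃.
*Carmen₁* and the pronoun do not c-command one another → neither Principle B nor Principle C is at stake; coindexation permitted.
*[Carmen₁'s editor]₂* c-commands the pronoun but from outside its binding domain, and is not c-commanded by it → coindexation permitted.
*Bianca₃* c-commands the pronoun within its binding domain → coindexation would violate Principle B.
*Odette₄* and the pronoun do not c-command one another → neither Principle B nor Principle C is at stake; coindexation permitted.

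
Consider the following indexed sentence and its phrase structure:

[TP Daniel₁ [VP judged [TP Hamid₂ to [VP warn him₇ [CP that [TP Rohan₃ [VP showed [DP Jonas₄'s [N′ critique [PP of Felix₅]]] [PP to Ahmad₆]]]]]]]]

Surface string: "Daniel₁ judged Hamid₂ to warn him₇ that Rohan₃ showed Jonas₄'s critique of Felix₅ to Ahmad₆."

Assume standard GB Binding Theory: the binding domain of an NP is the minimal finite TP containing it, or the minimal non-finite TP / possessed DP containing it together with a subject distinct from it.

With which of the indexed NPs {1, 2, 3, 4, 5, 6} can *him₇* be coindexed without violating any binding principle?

{1}

*him* is a pronoun, so Principle B applies: it must be free in its binding domain.
Binding domain of *him₇*: the embedded TP, whose subject is Hamid₂.
*Daniel₁* c-commands the pronoun but from outside its binding domain, and is not c-commanded by it → coindexation permitted.
*Hamid₂* c-commands the pronoun within its binding domain → coindexation would violate Principle B.
*Rohan₃*: the pronoun c-commands this R-expression → coindexation would violate Principle C on *Rohan₃*.
*Jonas₄*: the pronoun c-commands this R-expression → coindexation would violate Principle C on *Jonas₄*.
*Felix₅*: the pronoun c-commands this R-expression → coindexation would violate Principle C on *Felix₅*.
*Ahmad₆*: the pronoun c-commands this R-expression → coindexation would violate Principle C on *Ahmad₆*.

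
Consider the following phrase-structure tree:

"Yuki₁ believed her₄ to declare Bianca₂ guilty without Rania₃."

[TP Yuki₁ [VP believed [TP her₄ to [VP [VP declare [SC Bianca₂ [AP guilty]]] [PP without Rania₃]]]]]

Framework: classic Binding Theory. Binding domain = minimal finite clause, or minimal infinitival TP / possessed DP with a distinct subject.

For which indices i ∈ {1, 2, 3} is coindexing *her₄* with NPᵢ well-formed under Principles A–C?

none

*her* is a pronoun, so Principle B applies: it must be free in its binding domain.
Binding domain of *her₄*: the matrix TP, whose subject is Yuki₁.
*Yuki₁* c-commands the pronoun within its binding domain → coindexation would violate Principle B.
*Bianca₂*: the pronoun c-commands this R-expression → coindexation would violate Principle C on *Bianca₂*.
*Rania₃*: the pronoun c-commands this R-expression → coindexation would violate Principle C on *Rania₃*.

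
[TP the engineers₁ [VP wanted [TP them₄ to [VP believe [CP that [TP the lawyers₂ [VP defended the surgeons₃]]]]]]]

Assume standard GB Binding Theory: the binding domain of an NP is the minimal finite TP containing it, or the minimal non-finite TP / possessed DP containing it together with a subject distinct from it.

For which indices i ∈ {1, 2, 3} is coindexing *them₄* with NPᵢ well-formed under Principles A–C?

none

*them* is a pronoun, so Principle B applies: it must be free in its binding domain.
Binding domain of *them₄*: the matrix TP, whose subject is the engineers₁.
*the engineers₁* c-commands the pronoun within its binding domain → coindexation would violate Principle B.
*the lawyers₂*: the pronoun c-commands this R-expression → coindexation would violate Principle C on *the lawyers₂*.
*the surgeons₃*: the pronoun c-commands this R-expression → coindexation would violate Principle C on *the surgeons₃*.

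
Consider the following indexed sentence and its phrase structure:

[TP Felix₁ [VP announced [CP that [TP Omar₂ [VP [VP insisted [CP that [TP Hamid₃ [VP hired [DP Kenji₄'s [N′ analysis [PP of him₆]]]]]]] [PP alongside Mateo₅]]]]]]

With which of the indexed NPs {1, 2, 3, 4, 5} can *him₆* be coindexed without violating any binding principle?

*him* is a pronoun, so Principle B applies: it must be free in its binding domain.
Binding domain of *him₆*: the possessed DP, whose subject is Kenji₄.
*Felix₁* c-commands the pronoun but from outside its binding domain, and is not c-commanded by it → coindexation permitted.
*Omar₂* c-commands the pronoun but from outside its binding domain, and is not c-commanded by it → coindexation permitted.
*Hamid₃* c-commands the pronoun but from outside its binding domain, and is not c-commanded by it → coindexation permitted.
*Kenji₄* c-commands the pronoun within its binding domain → coindexation would violate Principle B.
*Mateo₅* and the pronoun do not c-command one another → neither Principle B nor Principle C is at stake; coindexation permitted.

{1, 2, 3, 5}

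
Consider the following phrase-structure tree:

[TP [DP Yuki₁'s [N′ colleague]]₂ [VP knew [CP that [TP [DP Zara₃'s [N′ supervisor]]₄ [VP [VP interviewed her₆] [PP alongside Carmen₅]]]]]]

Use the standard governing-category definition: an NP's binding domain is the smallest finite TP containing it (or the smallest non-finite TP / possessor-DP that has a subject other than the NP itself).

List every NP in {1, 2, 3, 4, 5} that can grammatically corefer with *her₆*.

*her* is a pronoun, so Principle B applies: it must be free in its binding domain.
Binding domain of *her₆*: the embedded TP, whose subject is [Zara₃'s supervisor]₄.
*Yuki₁* and the pronoun do not c-command one another → neither Principle B nor Principle C is at stake; coindexation permitted.
*[Yuki₁'s colleague]₂* c-commands the pronoun but from outside its binding domain, and is not c-commanded by it → coindexation permitted.
*Zara₃* and the pronoun do not c-command one another → neither Principle B nor Principle C is at stake; coindexation permitted.
*[Zara₃'s supervisor]₄* c-commands the pronoun within its binding domain → coindexation would violate Principle B.
*Carmen₅* and the pronoun do not c-command one another → neither Principle B nor Principle C is at stake; coindexation permitted.

{1, 2, 3, 5}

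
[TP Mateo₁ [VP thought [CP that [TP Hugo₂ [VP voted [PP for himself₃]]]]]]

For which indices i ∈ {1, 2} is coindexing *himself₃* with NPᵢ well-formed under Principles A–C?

{2}

*himself* is an anaphor, so Principle A applies: it must be bound in its binding domain.
Binding domain of *himself₃*: the embedded TP, whose subject is Hugo₂.
*Mateo₁* c-commands the anaphor but is outside its binding domain → cannot satisfy Principle A.
*Hugo₂* c-commands the anaphor within its binding domain → licit binder.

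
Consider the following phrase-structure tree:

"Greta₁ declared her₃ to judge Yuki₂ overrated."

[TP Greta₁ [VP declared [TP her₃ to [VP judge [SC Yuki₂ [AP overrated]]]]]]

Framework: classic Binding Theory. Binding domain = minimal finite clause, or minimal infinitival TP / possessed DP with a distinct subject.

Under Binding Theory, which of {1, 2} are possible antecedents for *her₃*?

*her* is a pronoun, so Principle B applies: it must be free in its binding domain.
Binding domain of *her₃*: the matrix TP, whose subject is Greta₁.
*Greta₁* c-commands the pronoun within its binding domain → coindexation would violate Principle B.
*Yuki₂*: the pronoun c-commands this R-expression → coindexation would violate Principle C on *Yuki₂*.

none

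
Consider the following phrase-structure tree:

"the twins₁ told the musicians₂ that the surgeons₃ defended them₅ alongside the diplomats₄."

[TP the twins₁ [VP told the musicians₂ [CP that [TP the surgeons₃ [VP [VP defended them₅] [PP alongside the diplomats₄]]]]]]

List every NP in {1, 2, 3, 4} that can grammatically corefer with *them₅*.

*them* is a pronoun, so Principle B applies: it must be free in its binding domain.
Binding domain of *them₅*: the embedded TP, whose subject is the surgeons₃.
*the twins₁* c-commands the pronoun but from outside its binding domain, and is not c-commanded by it → coindexation permitted.
*the musicians₂* c-commands the pronoun but from outside its binding domain, and is not c-commanded by it → coindexation permitted.
*the surgeons₃* c-commands the pronoun within its binding domain → coindexation would violate Principle B.
*the diplomats₄* and the pronoun do not c-command one another → neither Principle B nor Principle C is at stake; coindexation permitted.

{1, 2, 4}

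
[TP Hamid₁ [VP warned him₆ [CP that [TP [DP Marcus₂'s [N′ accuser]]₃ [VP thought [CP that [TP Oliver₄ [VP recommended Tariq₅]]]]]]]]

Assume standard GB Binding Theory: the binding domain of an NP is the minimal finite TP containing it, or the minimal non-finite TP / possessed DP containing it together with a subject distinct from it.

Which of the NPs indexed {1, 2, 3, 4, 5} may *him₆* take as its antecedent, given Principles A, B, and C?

*him* is a pronoun, so Principle B applies: it must be free in its binding domain.
Binding domain of *him₆*: the matrix TP, whose subject is Hamid₁.
*Hamid₁* c-commands the pronoun within its binding domain → coindexation would violate Principle B.
*Marcus₂*: the pronoun c-commands this R-expression → coindexation would violate Principle C on *Marcus₂*.
*[Marcus₂'s accuser]₃*: the pronoun c-commands this R-expression → coindexation would violate Principle C on *[Marcus₂'s accuser]₃*.
*Oliver₄*: the pronoun c-commands this R-expression → coindexation would violate Principle C on *Oliver₄*.
*Tariq₅*: the pronoun c-commands this R-expression → coindexation would violate Principle C on *Tariq₅*.

none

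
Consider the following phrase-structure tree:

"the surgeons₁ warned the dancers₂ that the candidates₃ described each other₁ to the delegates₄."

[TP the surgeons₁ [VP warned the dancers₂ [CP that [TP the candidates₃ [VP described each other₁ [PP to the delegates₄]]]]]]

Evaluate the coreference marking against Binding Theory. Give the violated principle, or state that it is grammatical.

Principle A

The two coindexed NPs are *the surgeons₁* and *each other₁*.
*each other₁* is an anaphor. Principle A requires it to be bound within its binding domain — the embedded TP, whose subject is the candidates₃.
Within that domain it is c-commanded by *the candidates₃*, which does not share its index.
*the surgeons₁* does c-command the anaphor, but from outside its binding domain.
The anaphor is unbound in its domain → Principle A violation.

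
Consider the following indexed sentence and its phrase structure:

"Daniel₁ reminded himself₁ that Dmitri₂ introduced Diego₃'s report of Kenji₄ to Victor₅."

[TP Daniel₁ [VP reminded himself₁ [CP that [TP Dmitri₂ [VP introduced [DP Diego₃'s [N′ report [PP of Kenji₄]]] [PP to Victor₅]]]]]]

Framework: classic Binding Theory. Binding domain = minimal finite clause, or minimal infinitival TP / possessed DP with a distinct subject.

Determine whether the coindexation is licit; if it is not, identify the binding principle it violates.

grammatical

The two coindexed NPs are *Daniel₁* and *himself₁*.
*himself₁* is an anaphor; its binding domain is the matrix TP, whose subject is Daniel₁. *Daniel₁* c-commands it within that domain and shares its index, so Principle A is satisfied.
*Daniel₁* is an R-expression; *himself₁* does not c-command it, and no other NP shares its index, so Principle C is satisfied.
All principles are respected.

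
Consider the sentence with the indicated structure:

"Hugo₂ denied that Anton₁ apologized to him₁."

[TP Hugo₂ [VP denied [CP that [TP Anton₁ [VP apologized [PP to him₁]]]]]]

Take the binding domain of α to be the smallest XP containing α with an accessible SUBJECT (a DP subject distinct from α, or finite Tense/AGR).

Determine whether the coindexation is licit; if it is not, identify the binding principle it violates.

The two coindexed NPs are *Anton₁* and *him₁*.
*him₁* is a pronoun. Its binding domain is the embedded TP, whose subject is Anton₁.
*Anton₁* c-commands it within that domain and carries the same index.
The pronoun is locally bound → Principle B violation.

Principle B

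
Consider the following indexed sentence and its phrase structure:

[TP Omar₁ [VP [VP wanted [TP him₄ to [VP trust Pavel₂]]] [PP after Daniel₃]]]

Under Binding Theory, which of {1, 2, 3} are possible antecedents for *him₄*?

{3}

*him* is a pronoun, so Principle B applies: it must be free in its binding domain.
Binding domain of *him₄*: the matrix TP, whose subject is Omar₁.
*Omar₁* c-commands the pronoun within its binding domain → coindexation would violate Principle B.
*Pavel₂*: the pronoun c-commands this R-expression → coindexation would violate Principle C on *Pavel₂*.
*Daniel₃* and the pronoun do not c-command one another → neither Principle B nor Principle C is at stake; coindexation permitted.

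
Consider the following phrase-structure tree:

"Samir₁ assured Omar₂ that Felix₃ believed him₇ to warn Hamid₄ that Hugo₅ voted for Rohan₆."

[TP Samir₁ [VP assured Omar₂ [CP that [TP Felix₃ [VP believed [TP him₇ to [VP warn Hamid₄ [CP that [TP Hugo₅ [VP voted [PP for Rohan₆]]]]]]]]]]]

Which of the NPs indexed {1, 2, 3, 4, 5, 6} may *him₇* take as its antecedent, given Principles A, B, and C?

*him* is a pronoun, so Principle B applies: it must be free in its binding domain.
Binding domain of *him₇*: the embedded TP, whose subject is Felix₃.
*Samir₁* c-commands the pronoun but from outside its binding domain, and is not c-commanded by it → coindexation permitted.
*Omar₂* c-commands the pronoun but from outside its binding domain, and is not c-commanded by it → coindexation permitted.
*Felix₃* c-commands the pronoun within its binding domain → coindexation would violate Principle B.
*Hamid₄*: the pronoun c-commands this R-expression → coindexation would violate Principle C on *Hamid₄*.
*Hugo₅*: the pronoun c-commands this R-expression → coindexation would violate Principle C on *Hugo₅*.
*Rohan₆*: the pronoun c-commands this R-expression → coindexation would violate Principle C on *Rohan₆*.

{1, 2}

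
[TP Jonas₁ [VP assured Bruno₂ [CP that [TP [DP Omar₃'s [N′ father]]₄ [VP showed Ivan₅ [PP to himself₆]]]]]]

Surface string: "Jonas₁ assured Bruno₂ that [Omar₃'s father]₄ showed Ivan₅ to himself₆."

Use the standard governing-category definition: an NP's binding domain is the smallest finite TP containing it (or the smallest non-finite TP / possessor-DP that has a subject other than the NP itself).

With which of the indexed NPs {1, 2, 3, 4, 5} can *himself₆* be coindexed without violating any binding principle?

{4, 5}

*himself* is an anaphor, so Principle A applies: it must be bound in its binding domain.
Binding domain of *himself₆*: the embedded TP, whose subject is [Omar₃'s father]₄.
*Jonas₁* c-commands the anaphor but is outside its binding domain → cannot satisfy Principle A.
*Bruno₂* c-commands the anaphor but is outside its binding domain → cannot satisfy Principle A.
*Omar₃* does not c-command the anaphor → cannot bind it.
*[Omar₃'s father]₄* c-commands the anaphor within its binding domain → licit binder.
*Ivan₅* c-commands the anaphor within its binding domain → licit binder.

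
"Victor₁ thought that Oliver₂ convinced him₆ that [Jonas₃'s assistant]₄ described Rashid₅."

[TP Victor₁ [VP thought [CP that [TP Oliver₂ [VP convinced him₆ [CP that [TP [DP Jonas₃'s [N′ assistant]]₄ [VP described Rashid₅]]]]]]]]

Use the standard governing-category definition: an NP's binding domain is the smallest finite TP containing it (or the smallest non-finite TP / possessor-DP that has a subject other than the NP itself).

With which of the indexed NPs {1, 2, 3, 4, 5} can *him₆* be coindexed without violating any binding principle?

{1}

*him* is a pronoun, so Principle B applies: it must be free in its binding domain.
Binding domain of *him₆*: the embedded TP, whose subject is Oliver₂.
*Victor₁* c-commands the pronoun but from outside its binding domain, and is not c-commanded by it → coindexation permitted.
*Oliver₂* c-commands the pronoun within its binding domain → coindexation would violate Principle B.
*Jonas₃*: the pronoun c-commands this R-expression → coindexation would violate Principle C on *Jonas₃*.
*[Jonas₃'s assistant]₄*: the pronoun c-commands this R-expression → coindexation would violate Principle C on *[Jonas₃'s assistant]₄*.
*Rashid₅*: the pronoun c-commands this R-expression → coindexation would violate Principle C on *Rashid₅*.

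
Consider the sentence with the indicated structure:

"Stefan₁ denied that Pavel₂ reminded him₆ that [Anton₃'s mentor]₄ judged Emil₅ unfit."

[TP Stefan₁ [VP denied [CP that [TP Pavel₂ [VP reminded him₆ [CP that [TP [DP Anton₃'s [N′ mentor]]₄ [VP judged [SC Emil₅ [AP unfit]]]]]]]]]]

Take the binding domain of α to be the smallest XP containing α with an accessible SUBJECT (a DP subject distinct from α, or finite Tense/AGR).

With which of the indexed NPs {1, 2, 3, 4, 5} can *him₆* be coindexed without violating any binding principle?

{1}

*him* is a pronoun, so Principle B applies: it must be free in its binding domain.
Binding domain of *him₆*: the embedded TP, whose subject is Pavel₂.
*Stefan₁* c-commands the pronoun but from outside its binding domain, and is not c-commanded by it → coindexation permitted.
*Pavel₂* c-commands the pronoun within its binding domain → coindexation would violate Principle B.
*Anton₃*: the pronoun c-commands this R-expression → coindexation would violate Principle C on *Anton₃*.
*[Anton₃'s mentor]₄*: the pronoun c-commands this R-expression → coindexation would violate Principle C on *[Anton₃'s mentor]₄*.
*Emil₅*: the pronoun c-commands this R-expression → coindexation would violate Principle C on *Emil₅*.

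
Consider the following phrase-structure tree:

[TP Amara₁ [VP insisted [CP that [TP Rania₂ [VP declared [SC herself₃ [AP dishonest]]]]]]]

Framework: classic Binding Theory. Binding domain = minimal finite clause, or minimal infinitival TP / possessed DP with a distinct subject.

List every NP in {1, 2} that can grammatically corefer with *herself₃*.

{2}

*herself* is an anaphor, so Principle A applies: it must be bound in its binding domain.
Binding domain of *herself₃*: the embedded TP, whose subject is Rania₂.
*Amara₁* c-commands the anaphor but is outside its binding domain → cannot satisfy Principle A.
*Rania₂* c-commands the anaphor within its binding domain → licit binder.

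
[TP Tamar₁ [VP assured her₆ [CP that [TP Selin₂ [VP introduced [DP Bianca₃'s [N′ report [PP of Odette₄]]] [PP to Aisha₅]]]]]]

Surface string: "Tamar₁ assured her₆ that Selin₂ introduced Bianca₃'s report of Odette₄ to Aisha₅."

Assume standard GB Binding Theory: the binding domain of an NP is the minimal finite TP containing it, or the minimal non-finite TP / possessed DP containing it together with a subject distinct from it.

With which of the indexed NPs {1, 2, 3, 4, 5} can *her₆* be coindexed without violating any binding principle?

none

*her* is a pronoun, so Principle B applies: it must be free in its binding domain.
Binding domain of *her₆*: the matrix TP, whose subject is Tamar₁.
*Tamar₁* c-commands the pronoun within its binding domain → coindexation would violate Principle B.
*Selin₂*: the pronoun c-commands this R-expression → coindexation would violate Principle C on *Selin₂*.
*Bianca₃*: the pronoun c-commands this R-expression → coindexation would violate Principle C on *Bianca₃*.
*Odette₄*: the pronoun c-commands this R-expression → coindexation would violate Principle C on *Odette₄*.
*Aisha₅*: the pronoun c-commands this R-expression → coindexation would violate Principle C on *Aisha₅*.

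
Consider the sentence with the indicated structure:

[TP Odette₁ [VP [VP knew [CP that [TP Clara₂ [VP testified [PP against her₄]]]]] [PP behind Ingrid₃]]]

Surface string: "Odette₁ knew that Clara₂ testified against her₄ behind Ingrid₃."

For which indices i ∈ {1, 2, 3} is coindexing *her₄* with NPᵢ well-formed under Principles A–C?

{1, 3}

*her* is a pronoun, so Principle B applies: it must be free in its binding domain.
Binding domain of *her₄*: the embedded TP, whose subject is Clara₂.
*Odette₁* c-commands the pronoun but from outside its binding domain, and is not c-commanded by it → coindexation permitted.
*Clara₂* c-commands the pronoun within its binding domain → coindexation would violate Principle B.
*Ingrid₃* and the pronoun do not c-command one another → neither Principle B nor Principle C is at stake; coindexation permitted.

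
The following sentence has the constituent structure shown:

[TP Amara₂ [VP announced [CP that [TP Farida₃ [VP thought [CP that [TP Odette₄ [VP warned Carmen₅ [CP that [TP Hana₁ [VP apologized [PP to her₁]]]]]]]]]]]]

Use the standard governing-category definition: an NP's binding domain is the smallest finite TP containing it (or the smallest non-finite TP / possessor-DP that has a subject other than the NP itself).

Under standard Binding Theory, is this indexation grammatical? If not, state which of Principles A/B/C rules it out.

Principle B

The two coindexed NPs are *Hana₁* and *her₁*.
*her₁* is a pronoun. Its binding domain is the embedded TP, whose subject is Hana₁.
*Hana₁* c-commands it within that domain and carries the same index.
The pronoun is locally bound → Principle B violation.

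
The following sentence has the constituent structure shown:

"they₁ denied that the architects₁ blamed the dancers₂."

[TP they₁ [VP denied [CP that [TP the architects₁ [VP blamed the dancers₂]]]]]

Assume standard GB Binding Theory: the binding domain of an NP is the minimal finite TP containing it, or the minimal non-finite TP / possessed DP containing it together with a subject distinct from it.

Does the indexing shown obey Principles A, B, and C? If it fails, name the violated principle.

Principle C

The two coindexed NPs are *they₁* and *the architects₁*.
*the architects₁* is an R-expression. Principle C requires it to be free everywhere.
*they₁* c-commands it and carries the same index.
The R-expression is bound → Principle C violation.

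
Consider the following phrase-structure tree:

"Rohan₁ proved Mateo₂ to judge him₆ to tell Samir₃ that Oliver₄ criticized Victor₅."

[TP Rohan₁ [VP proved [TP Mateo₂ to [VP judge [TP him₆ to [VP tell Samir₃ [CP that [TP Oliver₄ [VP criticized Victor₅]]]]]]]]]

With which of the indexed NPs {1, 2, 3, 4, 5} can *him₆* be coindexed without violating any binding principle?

*him* is a pronoun, so Principle B applies: it must be free in its binding domain.
Binding domain of *him₆*: the embedded TP, whose subject is Mateo₂.
*Rohan₁* c-commands the pronoun but from outside its binding domain, and is not c-commanded by it → coindexation permitted.
*Mateo₂* c-commands the pronoun within its binding domain → coindexation would violate Principle B.
*Samir₃*: the pronoun c-commands this R-expression → coindexation would violate Principle C on *Samir₃*.
*Oliver₄*: the pronoun c-commands this R-expression → coindexation would violate Principle C on *Oliver₄*.
*Victor₅*: the pronoun c-commands this R-expression → coindexation would violate Principle C on *Victor₅*.

{1}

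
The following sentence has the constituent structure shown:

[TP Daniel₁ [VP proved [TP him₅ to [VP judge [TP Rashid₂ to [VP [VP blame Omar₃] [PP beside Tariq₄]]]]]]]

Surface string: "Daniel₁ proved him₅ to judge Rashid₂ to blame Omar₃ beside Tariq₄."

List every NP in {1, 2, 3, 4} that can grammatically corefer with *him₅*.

none

*him* is a pronoun, so Principle B applies: it must be free in its binding domain.
Binding domain of *him₅*: the matrix TP, whose subject is Daniel₁.
*Daniel₁* c-commands the pronoun within its binding domain → coindexation would violate Principle B.
*Rashid₂*: the pronoun c-commands this R-expression → coindexation would violate Principle C on *Rashid₂*.
*Omar₃*: the pronoun c-commands this R-expression → coindexation would violate Principle C on *Omar₃*.
*Tariq₄*: the pronoun c-commands this R-expression → coindexation would violate Principle C on *Tariq₄*.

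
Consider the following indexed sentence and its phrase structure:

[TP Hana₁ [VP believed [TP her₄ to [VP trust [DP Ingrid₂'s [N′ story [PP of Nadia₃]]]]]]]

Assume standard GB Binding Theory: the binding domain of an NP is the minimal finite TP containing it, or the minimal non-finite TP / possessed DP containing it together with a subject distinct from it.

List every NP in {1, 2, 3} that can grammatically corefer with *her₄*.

*her* is a pronoun, so Principle B applies: it must be free in its binding domain.
Binding domain of *her₄*: the matrix TP, whose subject is Hana₁.
*Hana₁* c-commands the pronoun within its binding domain → coindexation would violate Principle B.
*Ingrid₂*: the pronoun c-commands this R-expression → coindexation would violate Principle C on *Ingrid₂*.
*Nadia₃*: the pronoun c-commands this R-expression → coindexation would violate Principle C on *Nadia₃*.

none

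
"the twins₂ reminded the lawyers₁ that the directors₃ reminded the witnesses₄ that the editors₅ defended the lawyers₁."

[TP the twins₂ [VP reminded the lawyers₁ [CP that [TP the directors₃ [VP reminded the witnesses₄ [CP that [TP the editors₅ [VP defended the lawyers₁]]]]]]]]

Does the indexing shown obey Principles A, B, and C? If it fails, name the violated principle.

The two coindexed NPs are *the lawyers₁* (the lower occurrence) and *the lawyers₁* (the higher occurrence).
*the lawyers₁* (the lower occurrence) is an R-expression. Principle C requires it to be free everywhere.
*the lawyers₁* (the higher occurrence) c-commands it and carries the same index.
The R-expression is bound → Principle C violation.

Principle C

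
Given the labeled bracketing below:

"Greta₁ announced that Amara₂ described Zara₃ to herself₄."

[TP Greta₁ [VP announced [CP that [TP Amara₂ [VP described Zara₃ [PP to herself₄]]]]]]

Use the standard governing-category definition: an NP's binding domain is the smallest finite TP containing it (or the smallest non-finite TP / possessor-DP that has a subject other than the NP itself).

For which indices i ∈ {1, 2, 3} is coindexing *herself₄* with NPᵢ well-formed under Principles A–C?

{2, 3}

*herself* is an anaphor, so Principle A applies: it must be bound in its binding domain.
Binding domain of *herself₄*: the embedded TP, whose subject is Amara₂.
*Greta₁* c-commands the anaphor but is outside its binding domain → cannot satisfy Principle A.
*Amara₂* c-commands the anaphor within its binding domain → licit binder.
*Zara₃* c-commands the anaphor within its binding domain → licit binder.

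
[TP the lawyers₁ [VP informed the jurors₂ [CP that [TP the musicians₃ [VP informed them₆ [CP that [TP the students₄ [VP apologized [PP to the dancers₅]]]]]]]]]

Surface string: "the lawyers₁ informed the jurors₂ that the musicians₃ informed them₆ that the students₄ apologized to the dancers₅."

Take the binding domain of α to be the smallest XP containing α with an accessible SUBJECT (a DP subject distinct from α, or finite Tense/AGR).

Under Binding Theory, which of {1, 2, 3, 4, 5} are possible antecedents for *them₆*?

*them* is a pronoun, so Principle B applies: it must be free in its binding domain.
Binding domain of *them₆*: the embedded TP, whose subject is the musicians₃.
*the lawyers₁* c-commands the pronoun but from outside its binding domain, and is not c-commanded by it → coindexation permitted.
*the jurors₂* c-commands the pronoun but from outside its binding domain, and is not c-commanded by it → coindexation permitted.
*the musicians₃* c-commands the pronoun within its binding domain → coindexation would violate Principle B.
*the students₄*: the pronoun c-commands this R-expression → coindexation would violate Principle C on *the students₄*.
*the dancers₅*: the pronoun c-commands this R-expression → coindexation would violate Principle C on *the dancers₅*.

{1, 2}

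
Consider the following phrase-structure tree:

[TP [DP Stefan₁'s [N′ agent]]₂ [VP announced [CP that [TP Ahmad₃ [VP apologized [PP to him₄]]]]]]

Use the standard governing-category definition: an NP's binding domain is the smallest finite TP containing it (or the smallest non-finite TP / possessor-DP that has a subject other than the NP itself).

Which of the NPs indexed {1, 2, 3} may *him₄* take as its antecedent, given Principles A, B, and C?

{1, 2}

*him* is a pronoun, so Principle B applies: it must be free in its binding domain.
Binding domain of *him₄*: the embedded TP, whose subject is Ahmad₃.
*Stefan₁* and the pronoun do not c-command one another → neither Principle B nor Principle C is at stake; coindexation permitted.
*[Stefan₁'s agent]₂* c-commands the pronoun but from outside its binding domain, and is not c-commanded by it → coindexation permitted.
*Ahmad₃* c-commands the pronoun within its binding domain → coindexation would violate Principle B.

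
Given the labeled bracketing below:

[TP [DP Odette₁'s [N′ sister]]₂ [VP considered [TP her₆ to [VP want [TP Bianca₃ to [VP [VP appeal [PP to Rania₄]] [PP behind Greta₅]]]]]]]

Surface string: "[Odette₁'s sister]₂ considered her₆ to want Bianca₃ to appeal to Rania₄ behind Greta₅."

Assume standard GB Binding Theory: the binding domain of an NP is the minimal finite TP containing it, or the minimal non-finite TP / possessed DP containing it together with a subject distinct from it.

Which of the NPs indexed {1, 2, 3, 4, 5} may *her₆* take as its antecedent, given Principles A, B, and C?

{1}

*her* is a pronoun, so Principle B applies: it must be free in its binding domain.
Binding domain of *her₆*: the matrix TP, whose subject is [Odette₁'s sister]₂.
*Odette₁* and the pronoun do not c-command one another → neither Principle B nor Principle C is at stake; coindexation permitted.
*[Odette₁'s sister]₂* c-commands the pronoun within its binding domain → coindexation would violate Principle B.
*Bianca₃*: the pronoun c-commands this R-expression → coindexation would violate Principle C on *Bianca₃*.
*Rania₄*: the pronoun c-commands this R-expression → coindexation would violate Principle C on *Rania₄*.
*Greta₅*: the pronoun c-commands this R-expression → coindexation would violate Principle C on *Greta₅*.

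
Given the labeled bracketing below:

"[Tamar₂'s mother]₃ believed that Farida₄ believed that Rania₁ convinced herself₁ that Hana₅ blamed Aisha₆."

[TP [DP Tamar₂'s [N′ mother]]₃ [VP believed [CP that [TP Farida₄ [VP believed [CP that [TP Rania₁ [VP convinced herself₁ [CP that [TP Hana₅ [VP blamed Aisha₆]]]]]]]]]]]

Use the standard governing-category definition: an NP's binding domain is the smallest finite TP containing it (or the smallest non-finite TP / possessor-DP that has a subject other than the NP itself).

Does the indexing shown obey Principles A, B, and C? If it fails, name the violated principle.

The two coindexed NPs are *Rania₁* and *herself₁*.
*herself₁* is an anaphor; its binding domain is the embedded TP, whose subject is Rania₁. *Rania₁* c-commands it within that domain and shares its index, so Principle A is satisfied.
*Rania₁* is an R-expression; *herself₁* does not c-command it, and no other NP shares its index, so Principle C is satisfied.
All principles are respected.

grammatical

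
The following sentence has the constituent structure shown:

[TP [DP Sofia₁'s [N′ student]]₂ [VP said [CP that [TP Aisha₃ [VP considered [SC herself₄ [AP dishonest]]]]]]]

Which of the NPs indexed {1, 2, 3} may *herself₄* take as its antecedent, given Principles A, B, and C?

{3}

*herself* is an anaphor, so Principle A applies: it must be bound in its binding domain.
Binding domain of *herself₄*: the embedded TP, whose subject is Aisha₃.
*Sofia₁* does not c-command the anaphor → cannot bind it.
*[Sofia₁'s student]₂* c-commands the anaphor but is outside its binding domain → cannot satisfy Principle A.
*Aisha₃* c-commands the anaphor within its binding domain → licit binder.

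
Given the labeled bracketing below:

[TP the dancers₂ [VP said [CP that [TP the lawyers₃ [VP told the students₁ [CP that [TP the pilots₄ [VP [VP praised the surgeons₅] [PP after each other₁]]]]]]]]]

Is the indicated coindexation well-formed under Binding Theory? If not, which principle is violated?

The two coindexed NPs are *the students₁* and *each other₁*.
*each other₁* is an anaphor. Principle A requires it to be bound within its binding domain — the embedded TP, whose subject is the pilots₄.
Within that domain it is c-commanded by *the pilots₄*, which does not share its index.
*the students₁* does c-command the anaphor, but from outside its binding domain.
The anaphor is unbound in its domain → Principle A violation.

Principle A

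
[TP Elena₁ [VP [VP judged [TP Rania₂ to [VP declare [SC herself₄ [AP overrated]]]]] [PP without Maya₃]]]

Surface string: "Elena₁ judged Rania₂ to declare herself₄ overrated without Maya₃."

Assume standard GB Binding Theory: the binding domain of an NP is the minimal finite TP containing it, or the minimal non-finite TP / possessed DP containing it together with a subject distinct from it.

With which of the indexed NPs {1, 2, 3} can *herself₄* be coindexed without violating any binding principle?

*herself* is an anaphor, so Principle A applies: it must be bound in its binding domain.
Binding domain of *herself₄*: the embedded TP, whose subject is Rania₂.
*Elena₁* c-commands the anaphor but is outside its binding domain → cannot satisfy Principle A.
*Rania₂* c-commands the anaphor within its binding domain → licit binder.
*Maya₃* does not c-command the anaphor → cannot bind it.

{2}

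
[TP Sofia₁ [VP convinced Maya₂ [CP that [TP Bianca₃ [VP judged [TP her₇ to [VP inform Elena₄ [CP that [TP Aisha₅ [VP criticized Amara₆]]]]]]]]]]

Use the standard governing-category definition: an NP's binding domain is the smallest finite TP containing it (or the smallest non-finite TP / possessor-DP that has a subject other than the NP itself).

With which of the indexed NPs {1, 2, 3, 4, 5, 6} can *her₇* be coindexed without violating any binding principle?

*her* is a pronoun, so Principle B applies: it must be free in its binding domain.
Binding domain of *her₇*: the embedded TP, whose subject is Bianca₃.
*Sofia₁* c-commands the pronoun but from outside its binding domain, and is not c-commanded by it → coindexation permitted.
*Maya₂* c-commands the pronoun but from outside its binding domain, and is not c-commanded by it → coindexation permitted.
*Bianca₃* c-commands the pronoun within its binding domain → coindexation would violate Principle B.
*Elena₄*: the pronoun c-commands this R-expression → coindexation would violate Principle C on *Elena₄*.
*Aisha₅*: the pronoun c-commands this R-expression → coindexation would violate Principle C on *Aisha₅*.
*Amara₆*: the pronoun c-commands this R-expression → coindexation would violate Principle C on *Amara₆*.

{1, 2}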